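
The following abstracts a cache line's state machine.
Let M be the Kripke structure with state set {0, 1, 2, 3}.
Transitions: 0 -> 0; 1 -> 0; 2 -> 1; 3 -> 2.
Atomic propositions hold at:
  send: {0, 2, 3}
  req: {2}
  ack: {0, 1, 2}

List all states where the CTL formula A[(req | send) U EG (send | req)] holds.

{0}

Sat(req | send) = {0, 2, 3}
Sat(send | req) = {0, 2, 3}
EG (send | req): greatest fixpoint, start Z0 = {0, 2, 3}, keep only states in Sat with some successor in Z. Z1 = {0, 3}; Z2 = {0}; fixed.
Sat(EG (send | req)) = {0}
A[(req | send) U EG (send | req)]: least fixpoint, start Z0 = Sat(EG (send | req)) = {0}, add states in Sat(req | send) with every successor in Z. Already a fixed point.
Sat(A[(req | send) U EG (send | req)]) = {0}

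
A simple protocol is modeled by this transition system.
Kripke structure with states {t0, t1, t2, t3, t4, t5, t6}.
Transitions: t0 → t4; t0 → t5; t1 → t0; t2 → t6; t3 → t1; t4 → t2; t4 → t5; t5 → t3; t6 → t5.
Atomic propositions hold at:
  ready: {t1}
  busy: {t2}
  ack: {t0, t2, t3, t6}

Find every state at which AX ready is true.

Sat(AX ready) = {s : every successor in {t1}} = {t3}

{t3}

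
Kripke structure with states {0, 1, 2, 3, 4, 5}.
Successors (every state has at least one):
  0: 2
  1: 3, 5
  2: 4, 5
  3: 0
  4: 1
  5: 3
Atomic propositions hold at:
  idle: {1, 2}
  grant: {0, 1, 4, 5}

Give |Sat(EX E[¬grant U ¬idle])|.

Sat(¬grant) = {2, 3}
Sat(¬idle) = {0, 3, 4, 5}
E[¬grant U ¬idle]: least fixpoint, start Z0 = Sat(¬idle) = {0, 3, 4, 5}, add states in Sat(¬grant) with some successor in Z. Z1 = {0, 2, 3, 4, 5}; fixed.
Sat(E[¬grant U ¬idle]) = {0, 2, 3, 4, 5}
Sat(EX E[¬grant U ¬idle]) = {s : some successor in {0, 2, 3, 4, 5}} = {0, 1, 2, 3, 5}
|Sat(EX E[¬grant U ¬idle])| = |{0, 1, 2, 3, 5}| = 5.

5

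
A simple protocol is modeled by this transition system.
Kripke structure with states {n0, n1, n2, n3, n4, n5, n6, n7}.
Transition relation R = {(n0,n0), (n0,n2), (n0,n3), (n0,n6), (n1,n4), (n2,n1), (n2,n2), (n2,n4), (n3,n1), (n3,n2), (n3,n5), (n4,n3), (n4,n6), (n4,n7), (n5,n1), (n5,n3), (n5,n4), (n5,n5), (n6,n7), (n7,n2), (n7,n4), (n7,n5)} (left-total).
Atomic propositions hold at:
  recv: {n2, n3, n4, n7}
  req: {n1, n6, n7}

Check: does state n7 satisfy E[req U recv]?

E[req U recv]: least fixpoint, start Z0 = Sat(recv) = {n2, n3, n4, n7}, add states in Sat(req) with some successor in Z. Z1 = {n1, n2, n3, n4, n6, n7}; fixed.
Sat(E[req U recv]) = {n1, n2, n3, n4, n6, n7}
n7 ∈ Sat(E[req U recv]) = {n1, n2, n3, n4, n6, n7}, so the formula holds at n7.

Yes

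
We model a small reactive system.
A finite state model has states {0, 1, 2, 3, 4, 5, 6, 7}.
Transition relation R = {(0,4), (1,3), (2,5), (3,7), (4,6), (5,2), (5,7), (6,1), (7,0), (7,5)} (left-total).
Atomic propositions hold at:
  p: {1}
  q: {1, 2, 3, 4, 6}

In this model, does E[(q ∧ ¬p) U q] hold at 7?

No

Sat(¬p) = {0, 2, 3, 4, 5, 6, 7}
Sat(q ∧ ¬p) = {2, 3, 4, 6}
E[(q ∧ ¬p) U q]: least fixpoint, start Z0 = Sat(q) = {1, 2, 3, 4, 6}, add states in Sat(q ∧ ¬p) with some successor in Z. Already a fixed point.
Sat(E[(q ∧ ¬p) U q]) = {1, 2, 3, 4, 6}
7 ∉ Sat(E[(q ∧ ¬p) U q]) = {1, 2, 3, 4, 6}, so the formula does not hold at 7.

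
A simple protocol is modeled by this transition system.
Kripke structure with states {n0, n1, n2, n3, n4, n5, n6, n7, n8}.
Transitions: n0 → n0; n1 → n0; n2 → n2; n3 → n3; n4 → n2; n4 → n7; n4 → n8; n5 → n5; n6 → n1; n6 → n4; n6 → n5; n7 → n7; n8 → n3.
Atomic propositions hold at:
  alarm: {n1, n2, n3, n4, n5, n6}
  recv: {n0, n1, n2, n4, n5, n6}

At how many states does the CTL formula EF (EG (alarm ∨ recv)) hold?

Sat(alarm ∨ recv) = {n0, n1, n2, n3, n4, n5, n6}
EG (alarm ∨ recv): greatest fixpoint, start Z0 = {n0, n1, n2, n3, n4, n5, n6}, keep only states in Sat with some successor in Z. Already a fixed point.
Sat(EG (alarm ∨ recv)) = {n0, n1, n2, n3, n4, n5, n6}
EF (EG (alarm ∨ recv)): least fixpoint, start Z0 = {n0, n1, n2, n3, n4, n5, n6}, add states with some successor in Z. Z1 = {n0, n1, n2, n3, n4, n5, n6, n8}; fixed.
Sat(EF (EG (alarm ∨ recv))) = {n0, n1, n2, n3, n4, n5, n6, n8}
|Sat(EF (EG (alarm ∨ recv)))| = |{n0, n1, n2, n3, n4, n5, n6, n8}| = 8.

8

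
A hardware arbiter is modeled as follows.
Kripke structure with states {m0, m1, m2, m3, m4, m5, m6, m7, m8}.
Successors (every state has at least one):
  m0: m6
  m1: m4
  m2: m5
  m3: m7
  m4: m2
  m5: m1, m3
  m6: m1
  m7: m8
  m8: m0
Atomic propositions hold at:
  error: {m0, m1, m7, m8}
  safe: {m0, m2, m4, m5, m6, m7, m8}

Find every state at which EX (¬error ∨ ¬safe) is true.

{m0, m1, m2, m4, m5, m6}

Sat(¬error) = {m2, m3, m4, m5, m6}
Sat(¬safe) = {m1, m3}
Sat(¬error ∨ ¬safe) = {m1, m2, m3, m4, m5, m6}
Sat(EX (¬error ∨ ¬safe)) = {s : some successor in {m1, m2, m3, m4, m5, m6}} = {m0, m1, m2, m4, m5, m6}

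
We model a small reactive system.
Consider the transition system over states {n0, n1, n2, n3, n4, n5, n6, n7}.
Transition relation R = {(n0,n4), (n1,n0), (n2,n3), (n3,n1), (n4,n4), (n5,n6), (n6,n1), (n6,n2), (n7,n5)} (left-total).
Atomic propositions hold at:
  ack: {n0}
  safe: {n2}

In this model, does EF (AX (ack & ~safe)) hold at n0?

Sat(~safe) = {n0, n1, n3, n4, n5, n6, n7}
Sat(ack & ~safe) = {n0}
Sat(AX (ack & ~safe)) = {s : every successor in {n0}} = {n1}
EF (AX (ack & ~safe)): least fixpoint, start Z0 = {n1}, add states with some successor in Z. Z1 = {n1, n3, n6}; Z2 = {n1, n2, n3, n5, n6}; Z3 = {n1, n2, n3, n5, n6, n7}; fixed.
Sat(EF (AX (ack & ~safe))) = {n1, n2, n3, n5, n6, n7}
n0 ∉ Sat(EF (AX (ack & ~safe))) = {n1, n2, n3, n5, n6, n7}, so the formula does not hold at n0.

No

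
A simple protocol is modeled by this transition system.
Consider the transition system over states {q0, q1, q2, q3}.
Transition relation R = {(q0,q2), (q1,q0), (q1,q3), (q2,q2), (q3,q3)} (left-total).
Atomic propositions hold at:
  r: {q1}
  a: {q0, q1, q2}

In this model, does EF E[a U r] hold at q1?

Yes

E[a U r]: least fixpoint, start Z0 = Sat(r) = {q1}, add states in Sat(a) with some successor in Z. Already a fixed point.
Sat(E[a U r]) = {q1}
EF E[a U r]: least fixpoint, start Z0 = {q1}, add states with some successor in Z. Already a fixed point.
Sat(EF E[a U r]) = {q1}
q1 ∈ Sat(EF E[a U r]) = {q1}, so the formula holds at q1.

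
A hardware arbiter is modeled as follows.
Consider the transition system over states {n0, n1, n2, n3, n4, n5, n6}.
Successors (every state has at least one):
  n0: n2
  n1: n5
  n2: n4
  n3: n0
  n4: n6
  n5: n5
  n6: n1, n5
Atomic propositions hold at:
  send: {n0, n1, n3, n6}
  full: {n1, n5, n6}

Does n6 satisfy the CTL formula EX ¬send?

Yes

Sat(¬send) = {n2, n4, n5}
Sat(EX ¬send) = {s : some successor in {n2, n4, n5}} = {n0, n1, n2, n5, n6}
n6 ∈ Sat(EX ¬send) = {n0, n1, n2, n5, n6}, so the formula holds at n6.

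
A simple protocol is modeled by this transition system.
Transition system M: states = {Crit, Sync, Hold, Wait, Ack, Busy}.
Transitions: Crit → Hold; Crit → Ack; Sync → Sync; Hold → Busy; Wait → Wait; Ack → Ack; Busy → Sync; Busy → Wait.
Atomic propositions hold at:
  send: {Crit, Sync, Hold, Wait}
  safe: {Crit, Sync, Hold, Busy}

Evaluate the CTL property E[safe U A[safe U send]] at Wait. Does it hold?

A[safe U send]: least fixpoint, start Z0 = Sat(send) = {Crit, Sync, Hold, Wait}, add states in Sat(safe) with every successor in Z. Z1 = {Crit, Sync, Hold, Wait, Busy}; fixed.
Sat(A[safe U send]) = {Crit, Sync, Hold, Wait, Busy}
E[safe U A[safe U send]]: least fixpoint, start Z0 = Sat(A[safe U send]) = {Crit, Sync, Hold, Wait, Busy}, add states in Sat(safe) with some successor in Z. Already a fixed point.
Sat(E[safe U A[safe U send]]) = {Crit, Sync, Hold, Wait, Busy}
Wait ∈ Sat(E[safe U A[safe U send]]) = {Crit, Sync, Hold, Wait, Busy}, so the formula holds at Wait.

Yes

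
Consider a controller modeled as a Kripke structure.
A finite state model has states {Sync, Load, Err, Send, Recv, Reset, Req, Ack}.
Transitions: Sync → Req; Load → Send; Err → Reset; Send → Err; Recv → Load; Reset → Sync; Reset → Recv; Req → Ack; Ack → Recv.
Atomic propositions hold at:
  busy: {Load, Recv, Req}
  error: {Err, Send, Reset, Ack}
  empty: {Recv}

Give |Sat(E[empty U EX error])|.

5

Sat(EX error) = {s : some successor in {Err, Send, Reset, Ack}} = {Load, Err, Send, Req}
E[empty U EX error]: least fixpoint, start Z0 = Sat(EX error) = {Load, Err, Send, Req}, add states in Sat(empty) with some successor in Z. Z1 = {Load, Err, Send, Recv, Req}; fixed.
Sat(E[empty U EX error]) = {Load, Err, Send, Recv, Req}
|Sat(E[empty U EX error])| = |{Load, Err, Send, Recv, Req}| = 5.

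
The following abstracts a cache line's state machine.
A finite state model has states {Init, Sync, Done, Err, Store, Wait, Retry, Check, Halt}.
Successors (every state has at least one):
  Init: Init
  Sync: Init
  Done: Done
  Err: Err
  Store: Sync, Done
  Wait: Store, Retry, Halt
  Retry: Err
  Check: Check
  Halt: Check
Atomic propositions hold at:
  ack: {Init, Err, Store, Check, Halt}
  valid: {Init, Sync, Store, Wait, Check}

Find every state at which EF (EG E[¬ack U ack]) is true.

Sat(¬ack) = {Sync, Done, Wait, Retry}
E[¬ack U ack]: least fixpoint, start Z0 = Sat(ack) = {Init, Err, Store, Check, Halt}, add states in Sat(¬ack) with some successor in Z. Z1 = {Init, Sync, Err, Store, Wait, Retry, Check, Halt}; fixed.
Sat(E[¬ack U ack]) = {Init, Sync, Err, Store, Wait, Retry, Check, Halt}
EG E[¬ack U ack]: greatest fixpoint, start Z0 = {Init, Sync, Err, Store, Wait, Retry, Check, Halt}, keep only states in Sat with some successor in Z. Already a fixed point.
Sat(EG E[¬ack U ack]) = {Init, Sync, Err, Store, Wait, Retry, Check, Halt}
EF (EG E[¬ack U ack]): least fixpoint, start Z0 = {Init, Sync, Err, Store, Wait, Retry, Check, Halt}, add states with some successor in Z. Already a fixed point.
Sat(EF (EG E[¬ack U ack])) = {Init, Sync, Err, Store, Wait, Retry, Check, Halt}

{Init, Sync, Err, Store, Wait, Retry, Check, Halt}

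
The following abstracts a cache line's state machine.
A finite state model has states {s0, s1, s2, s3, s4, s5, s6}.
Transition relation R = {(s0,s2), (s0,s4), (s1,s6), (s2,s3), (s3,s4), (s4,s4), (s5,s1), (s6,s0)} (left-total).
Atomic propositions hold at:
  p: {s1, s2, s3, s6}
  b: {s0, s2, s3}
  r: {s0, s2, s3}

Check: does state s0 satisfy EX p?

Sat(EX p) = {s : some successor in {s1, s2, s3, s6}} = {s0, s1, s2, s5}
s0 ∈ Sat(EX p) = {s0, s1, s2, s5}, so the formula holds at s0.

Yes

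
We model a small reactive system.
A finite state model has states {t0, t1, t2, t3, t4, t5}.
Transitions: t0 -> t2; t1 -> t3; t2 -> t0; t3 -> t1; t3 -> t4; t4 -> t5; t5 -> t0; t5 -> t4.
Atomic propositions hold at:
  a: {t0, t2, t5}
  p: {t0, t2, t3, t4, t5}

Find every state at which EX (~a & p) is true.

{t1, t3, t5}

Sat(~a) = {t1, t3, t4}
Sat(~a & p) = {t3, t4}
Sat(EX (~a & p)) = {s : some successor in {t3, t4}} = {t1, t3, t5}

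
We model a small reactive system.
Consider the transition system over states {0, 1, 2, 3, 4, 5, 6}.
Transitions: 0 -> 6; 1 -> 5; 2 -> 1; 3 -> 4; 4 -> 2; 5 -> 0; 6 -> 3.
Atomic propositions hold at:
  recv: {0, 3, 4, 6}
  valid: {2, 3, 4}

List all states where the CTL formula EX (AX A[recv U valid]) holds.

{0, 1, 3, 5, 6}

A[recv U valid]: least fixpoint, start Z0 = Sat(valid) = {2, 3, 4}, add states in Sat(recv) with every successor in Z. Z1 = {2, 3, 4, 6}; Z2 = {0, 2, 3, 4, 6}; fixed.
Sat(A[recv U valid]) = {0, 2, 3, 4, 6}
Sat(AX A[recv U valid]) = {s : every successor in {0, 2, 3, 4, 6}} = {0, 3, 4, 5, 6}
Sat(EX (AX A[recv U valid])) = {s : some successor in {0, 3, 4, 5, 6}} = {0, 1, 3, 5, 6}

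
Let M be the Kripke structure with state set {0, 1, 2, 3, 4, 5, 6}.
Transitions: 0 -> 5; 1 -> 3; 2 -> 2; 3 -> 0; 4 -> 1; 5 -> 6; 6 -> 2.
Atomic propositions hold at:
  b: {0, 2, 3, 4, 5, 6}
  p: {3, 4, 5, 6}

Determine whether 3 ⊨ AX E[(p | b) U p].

Sat(p | b) = {0, 2, 3, 4, 5, 6}
E[(p | b) U p]: least fixpoint, start Z0 = Sat(p) = {3, 4, 5, 6}, add states in Sat(p | b) with some successor in Z. Z1 = {0, 3, 4, 5, 6}; fixed.
Sat(E[(p | b) U p]) = {0, 3, 4, 5, 6}
Sat(AX E[(p | b) U p]) = {s : every successor in {0, 3, 4, 5, 6}} = {0, 1, 3, 5}
3 ∈ Sat(AX E[(p | b) U p]) = {0, 1, 3, 5}, so the formula holds at 3.

Yes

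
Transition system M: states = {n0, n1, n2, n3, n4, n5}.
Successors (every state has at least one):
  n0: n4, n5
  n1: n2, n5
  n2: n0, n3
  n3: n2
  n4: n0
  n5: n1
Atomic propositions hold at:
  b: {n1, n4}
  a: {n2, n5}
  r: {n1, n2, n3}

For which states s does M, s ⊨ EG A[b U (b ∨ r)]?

{n1, n2, n3}

Sat(b ∨ r) = {n1, n2, n3, n4}
A[b U (b ∨ r)]: least fixpoint, start Z0 = Sat((b ∨ r)) = {n1, n2, n3, n4}, add states in Sat(b) with every successor in Z. Already a fixed point.
Sat(A[b U (b ∨ r)]) = {n1, n2, n3, n4}
EG A[b U (b ∨ r)]: greatest fixpoint, start Z0 = {n1, n2, n3, n4}, keep only states in Sat with some successor in Z. Z1 = {n1, n2, n3}; fixed.
Sat(EG A[b U (b ∨ r)]) = {n1, n2, n3}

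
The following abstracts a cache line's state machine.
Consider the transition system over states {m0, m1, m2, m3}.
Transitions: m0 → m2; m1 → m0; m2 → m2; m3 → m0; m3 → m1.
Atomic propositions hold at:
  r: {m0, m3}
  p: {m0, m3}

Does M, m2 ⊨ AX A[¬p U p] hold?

Sat(¬p) = {m1, m2}
A[¬p U p]: least fixpoint, start Z0 = Sat(p) = {m0, m3}, add states in Sat(¬p) with every successor in Z. Z1 = {m0, m1, m3}; fixed.
Sat(A[¬p U p]) = {m0, m1, m3}
Sat(AX A[¬p U p]) = {s : every successor in {m0, m1, m3}} = {m1, m3}
m2 ∉ Sat(AX A[¬p U p]) = {m1, m3}, so the formula does not hold at m2.

No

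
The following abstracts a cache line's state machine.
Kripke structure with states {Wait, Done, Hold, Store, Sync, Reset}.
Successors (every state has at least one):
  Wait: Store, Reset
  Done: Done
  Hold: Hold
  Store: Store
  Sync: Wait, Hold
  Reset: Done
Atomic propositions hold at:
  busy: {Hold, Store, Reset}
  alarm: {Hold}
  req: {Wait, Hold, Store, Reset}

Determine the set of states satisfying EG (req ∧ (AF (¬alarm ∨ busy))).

{Wait, Hold, Store}

Sat(¬alarm) = {Wait, Done, Store, Sync, Reset}
Sat(¬alarm ∨ busy) = {Wait, Done, Hold, Store, Sync, Reset}
AF (¬alarm ∨ busy): least fixpoint, start Z0 = {Wait, Done, Hold, Store, Sync, Reset}, add states with every successor in Z. Already a fixed point.
Sat(AF (¬alarm ∨ busy)) = {Wait, Done, Hold, Store, Sync, Reset}
Sat(req ∧ (AF (¬alarm ∨ busy))) = {Wait, Hold, Store, Reset}
EG (req ∧ (AF (¬alarm ∨ busy))): greatest fixpoint, start Z0 = {Wait, Hold, Store, Reset}, keep only states in Sat with some successor in Z. Z1 = {Wait, Hold, Store}; fixed.
Sat(EG (req ∧ (AF (¬alarm ∨ busy)))) = {Wait, Hold, Store}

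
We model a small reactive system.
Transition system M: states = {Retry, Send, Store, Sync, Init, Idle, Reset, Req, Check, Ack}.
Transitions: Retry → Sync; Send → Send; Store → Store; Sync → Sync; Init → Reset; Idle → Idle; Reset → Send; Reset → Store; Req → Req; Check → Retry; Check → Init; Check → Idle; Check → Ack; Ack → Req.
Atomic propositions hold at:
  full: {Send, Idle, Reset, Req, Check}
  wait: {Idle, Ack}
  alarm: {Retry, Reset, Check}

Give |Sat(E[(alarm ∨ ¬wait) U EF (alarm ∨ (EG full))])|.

Sat(¬wait) = {Retry, Send, Store, Sync, Init, Reset, Req, Check}
Sat(alarm ∨ ¬wait) = {Retry, Send, Store, Sync, Init, Reset, Req, Check}
EG full: greatest fixpoint, start Z0 = {Send, Idle, Reset, Req, Check}, keep only states in Sat with some successor in Z. Already a fixed point.
Sat(EG full) = {Send, Idle, Reset, Req, Check}
Sat(alarm ∨ (EG full)) = {Retry, Send, Idle, Reset, Req, Check}
EF (alarm ∨ (EG full)): least fixpoint, start Z0 = {Retry, Send, Idle, Reset, Req, Check}, add states with some successor in Z. Z1 = {Retry, Send, Init, Idle, Reset, Req, Check, Ack}; fixed.
Sat(EF (alarm ∨ (EG full))) = {Retry, Send, Init, Idle, Reset, Req, Check, Ack}
E[(alarm ∨ ¬wait) U EF (alarm ∨ (EG full))]: least fixpoint, start Z0 = Sat(EF (alarm ∨ (EG full))) = {Retry, Send, Init, Idle, Reset, Req, Check, Ack}, add states in Sat(alarm ∨ ¬wait) with some successor in Z. Already a fixed point.
Sat(E[(alarm ∨ ¬wait) U EF (alarm ∨ (EG full))]) = {Retry, Send, Init, Idle, Reset, Req, Check, Ack}
|Sat(E[(alarm ∨ ¬wait) U EF (alarm ∨ (EG full))])| = |{Retry, Send, Init, Idle, Reset, Req, Check, Ack}| = 8.

8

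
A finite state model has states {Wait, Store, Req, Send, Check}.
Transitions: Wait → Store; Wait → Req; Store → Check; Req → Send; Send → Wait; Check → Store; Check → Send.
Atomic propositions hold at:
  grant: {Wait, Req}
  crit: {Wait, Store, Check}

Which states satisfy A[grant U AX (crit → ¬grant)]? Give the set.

{Wait, Store, Req, Check}

Sat(¬grant) = {Store, Send, Check}
Sat(crit → ¬grant) = {Store, Req, Send, Check}
Sat(AX (crit → ¬grant)) = {s : every successor in {Store, Req, Send, Check}} = {Wait, Store, Req, Check}
A[grant U AX (crit → ¬grant)]: least fixpoint, start Z0 = Sat(AX (crit → ¬grant)) = {Wait, Store, Req, Check}, add states in Sat(grant) with every successor in Z. Already a fixed point.
Sat(A[grant U AX (crit → ¬grant)]) = {Wait, Store, Req, Check}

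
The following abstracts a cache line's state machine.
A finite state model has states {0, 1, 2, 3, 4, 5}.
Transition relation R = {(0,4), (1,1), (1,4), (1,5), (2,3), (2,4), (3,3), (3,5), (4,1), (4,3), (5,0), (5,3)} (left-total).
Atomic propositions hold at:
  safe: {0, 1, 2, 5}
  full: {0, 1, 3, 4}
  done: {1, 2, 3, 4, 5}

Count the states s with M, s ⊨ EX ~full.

2

Sat(~full) = {2, 5}
Sat(EX ~full) = {s : some successor in {2, 5}} = {1, 3}
|Sat(EX ~full)| = |{1, 3}| = 2.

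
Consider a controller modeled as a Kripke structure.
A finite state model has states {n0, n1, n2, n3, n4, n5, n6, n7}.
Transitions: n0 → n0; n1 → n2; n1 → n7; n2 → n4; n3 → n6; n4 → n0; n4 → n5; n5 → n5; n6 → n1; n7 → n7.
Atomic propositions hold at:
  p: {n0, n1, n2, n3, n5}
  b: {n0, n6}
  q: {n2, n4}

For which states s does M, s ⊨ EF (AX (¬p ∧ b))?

{n3}

Sat(¬p) = {n4, n6, n7}
Sat(¬p ∧ b) = {n6}
Sat(AX (¬p ∧ b)) = {s : every successor in {n6}} = {n3}
EF (AX (¬p ∧ b)): least fixpoint, start Z0 = {n3}, add states with some successor in Z. Already a fixed point.
Sat(EF (AX (¬p ∧ b))) = {n3}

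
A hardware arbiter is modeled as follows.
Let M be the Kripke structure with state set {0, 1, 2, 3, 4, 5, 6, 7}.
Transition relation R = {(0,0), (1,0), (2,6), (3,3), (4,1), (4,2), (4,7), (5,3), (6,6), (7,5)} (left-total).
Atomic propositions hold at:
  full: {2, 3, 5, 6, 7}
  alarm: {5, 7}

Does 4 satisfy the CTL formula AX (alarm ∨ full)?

Sat(alarm ∨ full) = {2, 3, 5, 6, 7}
Sat(AX (alarm ∨ full)) = {s : every successor in {2, 3, 5, 6, 7}} = {2, 3, 5, 6, 7}
4 ∉ Sat(AX (alarm ∨ full)) = {2, 3, 5, 6, 7}, so the formula does not hold at 4.

No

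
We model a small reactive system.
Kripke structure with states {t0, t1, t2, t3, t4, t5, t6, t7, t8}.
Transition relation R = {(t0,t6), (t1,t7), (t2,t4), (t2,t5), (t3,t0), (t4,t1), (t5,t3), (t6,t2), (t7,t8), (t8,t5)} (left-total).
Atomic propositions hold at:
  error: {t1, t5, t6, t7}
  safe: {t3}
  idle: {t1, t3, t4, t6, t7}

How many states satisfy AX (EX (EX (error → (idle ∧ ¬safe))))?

Sat(¬safe) = {t0, t1, t2, t4, t5, t6, t7, t8}
Sat(idle ∧ ¬safe) = {t1, t4, t6, t7}
Sat(error → (idle ∧ ¬safe)) = {t0, t1, t2, t3, t4, t6, t7, t8}
Sat(EX (error → (idle ∧ ¬safe))) = {s : some successor in {t0, t1, t2, t3, t4, t6, t7, t8}} = {t0, t1, t2, t3, t4, t5, t6, t7}
Sat(EX (EX (error → (idle ∧ ¬safe)))) = {s : some successor in {t0, t1, t2, t3, t4, t5, t6, t7}} = {t0, t1, t2, t3, t4, t5, t6, t8}
Sat(AX (EX (EX (error → (idle ∧ ¬safe))))) = {s : every successor in {t0, t1, t2, t3, t4, t5, t6, t8}} = {t0, t2, t3, t4, t5, t6, t7, t8}
|Sat(AX (EX (EX (error → (idle ∧ ¬safe)))))| = |{t0, t2, t3, t4, t5, t6, t7, t8}| = 8.

8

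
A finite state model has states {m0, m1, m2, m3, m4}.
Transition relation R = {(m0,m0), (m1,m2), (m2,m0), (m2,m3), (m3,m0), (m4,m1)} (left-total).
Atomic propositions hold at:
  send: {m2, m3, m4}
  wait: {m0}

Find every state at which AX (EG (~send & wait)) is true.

{m0, m3}

Sat(~send) = {m0, m1}
Sat(~send & wait) = {m0}
EG (~send & wait): greatest fixpoint, start Z0 = {m0}, keep only states in Sat with some successor in Z. Already a fixed point.
Sat(EG (~send & wait)) = {m0}
Sat(AX (EG (~send & wait))) = {s : every successor in {m0}} = {m0, m3}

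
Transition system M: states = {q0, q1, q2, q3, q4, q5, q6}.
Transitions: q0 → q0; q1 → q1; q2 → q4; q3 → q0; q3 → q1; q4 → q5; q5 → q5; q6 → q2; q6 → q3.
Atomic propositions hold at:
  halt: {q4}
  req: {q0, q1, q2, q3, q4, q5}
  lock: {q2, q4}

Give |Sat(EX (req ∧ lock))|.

2

Sat(req ∧ lock) = {q2, q4}
Sat(EX (req ∧ lock)) = {s : some successor in {q2, q4}} = {q2, q6}
|Sat(EX (req ∧ lock))| = |{q2, q6}| = 2.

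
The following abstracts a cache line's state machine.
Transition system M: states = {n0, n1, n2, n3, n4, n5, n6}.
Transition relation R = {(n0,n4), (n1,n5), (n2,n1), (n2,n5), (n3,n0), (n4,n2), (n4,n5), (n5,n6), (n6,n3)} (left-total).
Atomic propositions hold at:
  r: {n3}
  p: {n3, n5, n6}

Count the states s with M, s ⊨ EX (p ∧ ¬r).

Sat(¬r) = {n0, n1, n2, n4, n5, n6}
Sat(p ∧ ¬r) = {n5, n6}
Sat(EX (p ∧ ¬r)) = {s : some successor in {n5, n6}} = {n1, n2, n4, n5}
|Sat(EX (p ∧ ¬r))| = |{n1, n2, n4, n5}| = 4.

4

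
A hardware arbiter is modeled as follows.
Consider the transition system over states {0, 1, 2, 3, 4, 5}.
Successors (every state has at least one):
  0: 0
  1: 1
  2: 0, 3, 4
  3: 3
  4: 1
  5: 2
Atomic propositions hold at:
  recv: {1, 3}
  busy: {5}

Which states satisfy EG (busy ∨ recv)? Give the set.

{1, 3}

Sat(busy ∨ recv) = {1, 3, 5}
EG (busy ∨ recv): greatest fixpoint, start Z0 = {1, 3, 5}, keep only states in Sat with some successor in Z. Z1 = {1, 3}; fixed.
Sat(EG (busy ∨ recv)) = {1, 3}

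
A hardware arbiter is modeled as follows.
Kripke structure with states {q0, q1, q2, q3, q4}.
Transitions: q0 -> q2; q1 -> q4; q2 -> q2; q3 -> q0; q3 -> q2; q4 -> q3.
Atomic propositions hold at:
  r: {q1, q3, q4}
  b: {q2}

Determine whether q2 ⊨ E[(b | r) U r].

Sat(b | r) = {q1, q2, q3, q4}
E[(b | r) U r]: least fixpoint, start Z0 = Sat(r) = {q1, q3, q4}, add states in Sat(b | r) with some successor in Z. Already a fixed point.
Sat(E[(b | r) U r]) = {q1, q3, q4}
q2 ∉ Sat(E[(b | r) U r]) = {q1, q3, q4}, so the formula does not hold at q2.

No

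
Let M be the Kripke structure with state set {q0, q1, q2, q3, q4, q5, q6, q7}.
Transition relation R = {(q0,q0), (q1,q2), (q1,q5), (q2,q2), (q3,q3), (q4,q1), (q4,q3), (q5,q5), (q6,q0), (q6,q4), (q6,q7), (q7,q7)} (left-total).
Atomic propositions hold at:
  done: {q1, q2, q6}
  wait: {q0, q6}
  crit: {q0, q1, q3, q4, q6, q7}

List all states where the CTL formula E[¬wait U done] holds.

{q1, q2, q4, q6}

Sat(¬wait) = {q1, q2, q3, q4, q5, q7}
E[¬wait U done]: least fixpoint, start Z0 = Sat(done) = {q1, q2, q6}, add states in Sat(¬wait) with some successor in Z. Z1 = {q1, q2, q4, q6}; fixed.
Sat(E[¬wait U done]) = {q1, q2, q4, q6}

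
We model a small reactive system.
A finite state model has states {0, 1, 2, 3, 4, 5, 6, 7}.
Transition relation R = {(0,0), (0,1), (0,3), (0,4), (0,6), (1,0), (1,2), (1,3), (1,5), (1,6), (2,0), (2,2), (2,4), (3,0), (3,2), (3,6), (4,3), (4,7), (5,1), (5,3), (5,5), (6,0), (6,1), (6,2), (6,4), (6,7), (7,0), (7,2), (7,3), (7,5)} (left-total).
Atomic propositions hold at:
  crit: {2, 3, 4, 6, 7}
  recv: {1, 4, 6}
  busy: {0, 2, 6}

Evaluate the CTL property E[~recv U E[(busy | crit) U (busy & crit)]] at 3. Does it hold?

Yes

Sat(~recv) = {0, 2, 3, 5, 7}
Sat(busy | crit) = {0, 2, 3, 4, 6, 7}
Sat(busy & crit) = {2, 6}
E[(busy | crit) U (busy & crit)]: least fixpoint, start Z0 = Sat((busy & crit)) = {2, 6}, add states in Sat(busy | crit) with some successor in Z. Z1 = {0, 2, 3, 6, 7}; Z2 = {0, 2, 3, 4, 6, 7}; fixed.
Sat(E[(busy | crit) U (busy & crit)]) = {0, 2, 3, 4, 6, 7}
E[~recv U E[(busy | crit) U (busy & crit)]]: least fixpoint, start Z0 = Sat(E[(busy | crit) U (busy & crit)]) = {0, 2, 3, 4, 6, 7}, add states in Sat(~recv) with some successor in Z. Z1 = {0, 2, 3, 4, 5, 6, 7}; fixed.
Sat(E[~recv U E[(busy | crit) U (busy & crit)]]) = {0, 2, 3, 4, 5, 6, 7}
3 ∈ Sat(E[~recv U E[(busy | crit) U (busy & crit)]]) = {0, 2, 3, 4, 5, 6, 7}, so the formula holds at 3.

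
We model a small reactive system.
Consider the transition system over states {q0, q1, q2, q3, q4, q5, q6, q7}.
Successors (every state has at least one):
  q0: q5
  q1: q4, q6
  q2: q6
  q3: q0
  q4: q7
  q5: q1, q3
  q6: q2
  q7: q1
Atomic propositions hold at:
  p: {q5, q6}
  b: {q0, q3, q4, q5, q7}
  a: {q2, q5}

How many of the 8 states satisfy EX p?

3

Sat(EX p) = {s : some successor in {q5, q6}} = {q0, q1, q2}
|Sat(EX p)| = |{q0, q1, q2}| = 3.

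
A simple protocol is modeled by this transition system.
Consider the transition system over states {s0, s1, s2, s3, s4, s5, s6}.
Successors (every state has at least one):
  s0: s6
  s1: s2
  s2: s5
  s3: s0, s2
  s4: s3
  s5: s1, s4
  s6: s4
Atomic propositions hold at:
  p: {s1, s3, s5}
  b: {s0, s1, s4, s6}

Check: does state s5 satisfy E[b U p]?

E[b U p]: least fixpoint, start Z0 = Sat(p) = {s1, s3, s5}, add states in Sat(b) with some successor in Z. Z1 = {s1, s3, s4, s5}; Z2 = {s1, s3, s4, s5, s6}; Z3 = {s0, s1, s3, s4, s5, s6}; fixed.
Sat(E[b U p]) = {s0, s1, s3, s4, s5, s6}
s5 ∈ Sat(E[b U p]) = {s0, s1, s3, s4, s5, s6}, so the formula holds at s5.

Yes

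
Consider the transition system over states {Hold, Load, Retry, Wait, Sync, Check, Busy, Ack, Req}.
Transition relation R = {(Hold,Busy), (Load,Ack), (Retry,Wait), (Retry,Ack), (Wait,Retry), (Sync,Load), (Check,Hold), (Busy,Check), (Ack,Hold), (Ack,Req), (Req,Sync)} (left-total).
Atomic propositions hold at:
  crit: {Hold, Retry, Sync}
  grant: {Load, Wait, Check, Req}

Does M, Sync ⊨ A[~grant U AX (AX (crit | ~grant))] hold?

Sat(~grant) = {Hold, Retry, Sync, Busy, Ack}
Sat(crit | ~grant) = {Hold, Retry, Sync, Busy, Ack}
Sat(AX (crit | ~grant)) = {s : every successor in {Hold, Retry, Sync, Busy, Ack}} = {Hold, Load, Wait, Check, Req}
Sat(AX (AX (crit | ~grant))) = {s : every successor in {Hold, Load, Wait, Check, Req}} = {Sync, Check, Busy, Ack}
A[~grant U AX (AX (crit | ~grant))]: least fixpoint, start Z0 = Sat(AX (AX (crit | ~grant))) = {Sync, Check, Busy, Ack}, add states in Sat(~grant) with every successor in Z. Z1 = {Hold, Sync, Check, Busy, Ack}; fixed.
Sat(A[~grant U AX (AX (crit | ~grant))]) = {Hold, Sync, Check, Busy, Ack}
Sync ∈ Sat(A[~grant U AX (AX (crit | ~grant))]) = {Hold, Sync, Check, Busy, Ack}, so the formula holds at Sync.

Yes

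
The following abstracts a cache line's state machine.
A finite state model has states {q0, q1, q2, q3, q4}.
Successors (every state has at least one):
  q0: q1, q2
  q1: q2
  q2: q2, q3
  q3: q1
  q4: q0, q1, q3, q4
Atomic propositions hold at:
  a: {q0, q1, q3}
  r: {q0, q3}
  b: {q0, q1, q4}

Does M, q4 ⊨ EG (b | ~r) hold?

Sat(~r) = {q1, q2, q4}
Sat(b | ~r) = {q0, q1, q2, q4}
EG (b | ~r): greatest fixpoint, start Z0 = {q0, q1, q2, q4}, keep only states in Sat with some successor in Z. Already a fixed point.
Sat(EG (b | ~r)) = {q0, q1, q2, q4}
q4 ∈ Sat(EG (b | ~r)) = {q0, q1, q2, q4}, so the formula holds at q4.

Yes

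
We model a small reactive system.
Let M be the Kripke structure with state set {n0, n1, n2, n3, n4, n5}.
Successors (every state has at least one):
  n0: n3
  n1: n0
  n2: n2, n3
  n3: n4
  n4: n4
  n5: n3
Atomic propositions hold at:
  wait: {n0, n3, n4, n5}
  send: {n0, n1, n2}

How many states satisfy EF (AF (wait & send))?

Sat(wait & send) = {n0}
AF (wait & send): least fixpoint, start Z0 = {n0}, add states with every successor in Z. Z1 = {n0, n1}; fixed.
Sat(AF (wait & send)) = {n0, n1}
EF (AF (wait & send)): least fixpoint, start Z0 = {n0, n1}, add states with some successor in Z. Already a fixed point.
Sat(EF (AF (wait & send))) = {n0, n1}
|Sat(EF (AF (wait & send)))| = |{n0, n1}| = 2.

2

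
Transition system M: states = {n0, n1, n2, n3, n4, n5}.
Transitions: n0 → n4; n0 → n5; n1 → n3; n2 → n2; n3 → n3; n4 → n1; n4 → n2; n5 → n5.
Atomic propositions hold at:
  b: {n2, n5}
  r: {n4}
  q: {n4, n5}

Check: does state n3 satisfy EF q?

No

EF q: least fixpoint, start Z0 = {n4, n5}, add states with some successor in Z. Z1 = {n0, n4, n5}; fixed.
Sat(EF q) = {n0, n4, n5}
n3 ∉ Sat(EF q) = {n0, n4, n5}, so the formula does not hold at n3.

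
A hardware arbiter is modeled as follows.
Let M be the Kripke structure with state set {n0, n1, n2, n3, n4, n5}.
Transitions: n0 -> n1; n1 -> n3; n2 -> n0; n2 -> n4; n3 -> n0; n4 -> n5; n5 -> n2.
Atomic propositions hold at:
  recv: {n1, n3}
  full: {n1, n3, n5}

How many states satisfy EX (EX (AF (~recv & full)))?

2

Sat(~recv) = {n0, n2, n4, n5}
Sat(~recv & full) = {n5}
AF (~recv & full): least fixpoint, start Z0 = {n5}, add states with every successor in Z. Z1 = {n4, n5}; fixed.
Sat(AF (~recv & full)) = {n4, n5}
Sat(EX (AF (~recv & full))) = {s : some successor in {n4, n5}} = {n2, n4}
Sat(EX (EX (AF (~recv & full)))) = {s : some successor in {n2, n4}} = {n2, n5}
|Sat(EX (EX (AF (~recv & full))))| = |{n2, n5}| = 2.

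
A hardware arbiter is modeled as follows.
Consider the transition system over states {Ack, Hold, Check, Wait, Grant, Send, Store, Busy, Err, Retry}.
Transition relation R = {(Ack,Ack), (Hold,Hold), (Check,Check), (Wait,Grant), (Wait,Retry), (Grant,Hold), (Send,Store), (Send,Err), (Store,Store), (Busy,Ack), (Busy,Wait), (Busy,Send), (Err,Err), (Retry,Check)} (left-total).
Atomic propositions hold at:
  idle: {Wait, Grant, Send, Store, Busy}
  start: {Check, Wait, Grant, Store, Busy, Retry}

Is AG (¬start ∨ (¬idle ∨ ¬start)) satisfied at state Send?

No

Sat(¬start) = {Ack, Hold, Send, Err}
Sat(¬idle) = {Ack, Hold, Check, Err, Retry}
Sat(¬idle ∨ ¬start) = {Ack, Hold, Check, Send, Err, Retry}
Sat(¬start ∨ (¬idle ∨ ¬start)) = {Ack, Hold, Check, Send, Err, Retry}
AG (¬start ∨ (¬idle ∨ ¬start)): greatest fixpoint, start Z0 = {Ack, Hold, Check, Send, Err, Retry}, keep only states in Sat with every successor in Z. Z1 = {Ack, Hold, Check, Err, Retry}; fixed.
Sat(AG (¬start ∨ (¬idle ∨ ¬start))) = {Ack, Hold, Check, Err, Retry}
Send ∉ Sat(AG (¬start ∨ (¬idle ∨ ¬start))) = {Ack, Hold, Check, Err, Retry}, so the formula does not hold at Send.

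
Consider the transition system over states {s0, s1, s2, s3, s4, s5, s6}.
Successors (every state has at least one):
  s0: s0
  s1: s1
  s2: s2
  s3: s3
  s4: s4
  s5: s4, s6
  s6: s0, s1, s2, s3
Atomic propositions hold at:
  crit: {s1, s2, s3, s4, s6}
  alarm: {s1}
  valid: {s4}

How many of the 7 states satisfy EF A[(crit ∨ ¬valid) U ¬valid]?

Sat(¬valid) = {s0, s1, s2, s3, s5, s6}
Sat(crit ∨ ¬valid) = {s0, s1, s2, s3, s4, s5, s6}
A[(crit ∨ ¬valid) U ¬valid]: least fixpoint, start Z0 = Sat(¬valid) = {s0, s1, s2, s3, s5, s6}, add states in Sat(crit ∨ ¬valid) with every successor in Z. Already a fixed point.
Sat(A[(crit ∨ ¬valid) U ¬valid]) = {s0, s1, s2, s3, s5, s6}
EF A[(crit ∨ ¬valid) U ¬valid]: least fixpoint, start Z0 = {s0, s1, s2, s3, s5, s6}, add states with some successor in Z. Already a fixed point.
Sat(EF A[(crit ∨ ¬valid) U ¬valid]) = {s0, s1, s2, s3, s5, s6}
|Sat(EF A[(crit ∨ ¬valid) U ¬valid])| = |{s0, s1, s2, s3, s5, s6}| = 6.

6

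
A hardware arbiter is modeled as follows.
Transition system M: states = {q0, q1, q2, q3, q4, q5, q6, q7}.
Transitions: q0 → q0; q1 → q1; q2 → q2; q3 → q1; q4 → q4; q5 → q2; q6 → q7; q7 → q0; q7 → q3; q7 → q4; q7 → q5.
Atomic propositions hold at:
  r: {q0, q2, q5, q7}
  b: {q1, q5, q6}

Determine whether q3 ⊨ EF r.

EF r: least fixpoint, start Z0 = {q0, q2, q5, q7}, add states with some successor in Z. Z1 = {q0, q2, q5, q6, q7}; fixed.
Sat(EF r) = {q0, q2, q5, q6, q7}
q3 ∉ Sat(EF r) = {q0, q2, q5, q6, q7}, so the formula does not hold at q3.

No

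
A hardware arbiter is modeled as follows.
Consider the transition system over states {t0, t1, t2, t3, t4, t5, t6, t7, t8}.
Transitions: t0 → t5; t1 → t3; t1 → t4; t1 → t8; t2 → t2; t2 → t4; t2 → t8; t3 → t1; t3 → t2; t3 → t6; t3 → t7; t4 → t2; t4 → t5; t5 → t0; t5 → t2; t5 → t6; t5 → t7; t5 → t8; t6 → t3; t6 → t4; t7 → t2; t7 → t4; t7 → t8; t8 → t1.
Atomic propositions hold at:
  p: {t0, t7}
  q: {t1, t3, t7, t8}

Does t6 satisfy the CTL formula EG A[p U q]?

A[p U q]: least fixpoint, start Z0 = Sat(q) = {t1, t3, t7, t8}, add states in Sat(p) with every successor in Z. Already a fixed point.
Sat(A[p U q]) = {t1, t3, t7, t8}
EG A[p U q]: greatest fixpoint, start Z0 = {t1, t3, t7, t8}, keep only states in Sat with some successor in Z. Already a fixed point.
Sat(EG A[p U q]) = {t1, t3, t7, t8}
t6 ∉ Sat(EG A[p U q]) = {t1, t3, t7, t8}, so the formula does not hold at t6.

No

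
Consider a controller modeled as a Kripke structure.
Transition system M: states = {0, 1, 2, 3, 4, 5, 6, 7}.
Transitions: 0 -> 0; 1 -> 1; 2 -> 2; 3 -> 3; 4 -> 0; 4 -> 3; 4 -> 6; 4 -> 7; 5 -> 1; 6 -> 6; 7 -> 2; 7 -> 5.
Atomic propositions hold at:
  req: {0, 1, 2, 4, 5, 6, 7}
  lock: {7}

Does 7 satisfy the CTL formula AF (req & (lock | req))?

Yes

Sat(lock | req) = {0, 1, 2, 4, 5, 6, 7}
Sat(req & (lock | req)) = {0, 1, 2, 4, 5, 6, 7}
AF (req & (lock | req)): least fixpoint, start Z0 = {0, 1, 2, 4, 5, 6, 7}, add states with every successor in Z. Already a fixed point.
Sat(AF (req & (lock | req))) = {0, 1, 2, 4, 5, 6, 7}
7 ∈ Sat(AF (req & (lock | req))) = {0, 1, 2, 4, 5, 6, 7}, so the formula holds at 7.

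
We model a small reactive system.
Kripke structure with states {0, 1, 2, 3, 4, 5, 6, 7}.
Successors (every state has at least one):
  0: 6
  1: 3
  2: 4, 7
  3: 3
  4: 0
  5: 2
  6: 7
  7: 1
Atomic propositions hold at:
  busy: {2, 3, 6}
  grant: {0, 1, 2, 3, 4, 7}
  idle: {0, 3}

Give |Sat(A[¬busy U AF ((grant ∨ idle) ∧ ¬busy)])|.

7

Sat(¬busy) = {0, 1, 4, 5, 7}
Sat(grant ∨ idle) = {0, 1, 2, 3, 4, 7}
Sat((grant ∨ idle) ∧ ¬busy) = {0, 1, 4, 7}
AF ((grant ∨ idle) ∧ ¬busy): least fixpoint, start Z0 = {0, 1, 4, 7}, add states with every successor in Z. Z1 = {0, 1, 2, 4, 6, 7}; Z2 = {0, 1, 2, 4, 5, 6, 7}; fixed.
Sat(AF ((grant ∨ idle) ∧ ¬busy)) = {0, 1, 2, 4, 5, 6, 7}
A[¬busy U AF ((grant ∨ idle) ∧ ¬busy)]: least fixpoint, start Z0 = Sat(AF ((grant ∨ idle) ∧ ¬busy)) = {0, 1, 2, 4, 5, 6, 7}, add states in Sat(¬busy) with every successor in Z. Already a fixed point.
Sat(A[¬busy U AF ((grant ∨ idle) ∧ ¬busy)]) = {0, 1, 2, 4, 5, 6, 7}
|Sat(A[¬busy U AF ((grant ∨ idle) ∧ ¬busy)])| = |{0, 1, 2, 4, 5, 6, 7}| = 7.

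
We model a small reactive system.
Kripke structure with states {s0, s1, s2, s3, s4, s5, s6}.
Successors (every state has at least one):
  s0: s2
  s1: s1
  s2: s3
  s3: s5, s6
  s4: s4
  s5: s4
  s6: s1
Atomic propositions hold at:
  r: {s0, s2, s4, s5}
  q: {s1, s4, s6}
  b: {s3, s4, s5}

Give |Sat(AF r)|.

4

AF r: least fixpoint, start Z0 = {s0, s2, s4, s5}, add states with every successor in Z. Already a fixed point.
Sat(AF r) = {s0, s2, s4, s5}
|Sat(AF r)| = |{s0, s2, s4, s5}| = 4.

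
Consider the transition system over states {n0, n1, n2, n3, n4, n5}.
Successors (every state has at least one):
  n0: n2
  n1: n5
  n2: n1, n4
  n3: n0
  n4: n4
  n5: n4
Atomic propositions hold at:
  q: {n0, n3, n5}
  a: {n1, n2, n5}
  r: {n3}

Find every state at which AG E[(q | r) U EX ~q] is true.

{n4, n5}

Sat(q | r) = {n0, n3, n5}
Sat(~q) = {n1, n2, n4}
Sat(EX ~q) = {s : some successor in {n1, n2, n4}} = {n0, n2, n4, n5}
E[(q | r) U EX ~q]: least fixpoint, start Z0 = Sat(EX ~q) = {n0, n2, n4, n5}, add states in Sat(q | r) with some successor in Z. Z1 = {n0, n2, n3, n4, n5}; fixed.
Sat(E[(q | r) U EX ~q]) = {n0, n2, n3, n4, n5}
AG E[(q | r) U EX ~q]: greatest fixpoint, start Z0 = {n0, n2, n3, n4, n5}, keep only states in Sat with every successor in Z. Z1 = {n0, n3, n4, n5}; Z2 = {n3, n4, n5}; Z3 = {n4, n5}; fixed.
Sat(AG E[(q | r) U EX ~q]) = {n4, n5}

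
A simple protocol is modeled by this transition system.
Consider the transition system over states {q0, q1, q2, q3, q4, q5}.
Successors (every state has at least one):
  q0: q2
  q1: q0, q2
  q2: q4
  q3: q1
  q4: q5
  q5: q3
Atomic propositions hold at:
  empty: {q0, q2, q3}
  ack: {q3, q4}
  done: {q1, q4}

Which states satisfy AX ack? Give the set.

{q2, q5}

Sat(AX ack) = {s : every successor in {q3, q4}} = {q2, q5}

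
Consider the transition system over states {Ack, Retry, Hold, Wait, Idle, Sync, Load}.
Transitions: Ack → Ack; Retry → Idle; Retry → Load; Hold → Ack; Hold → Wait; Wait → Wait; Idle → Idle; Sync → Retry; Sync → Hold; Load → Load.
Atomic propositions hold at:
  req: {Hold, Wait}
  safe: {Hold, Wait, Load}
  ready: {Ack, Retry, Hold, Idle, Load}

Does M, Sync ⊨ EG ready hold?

No

EG ready: greatest fixpoint, start Z0 = {Ack, Retry, Hold, Idle, Load}, keep only states in Sat with some successor in Z. Already a fixed point.
Sat(EG ready) = {Ack, Retry, Hold, Idle, Load}
Sync ∉ Sat(EG ready) = {Ack, Retry, Hold, Idle, Load}, so the formula does not hold at Sync.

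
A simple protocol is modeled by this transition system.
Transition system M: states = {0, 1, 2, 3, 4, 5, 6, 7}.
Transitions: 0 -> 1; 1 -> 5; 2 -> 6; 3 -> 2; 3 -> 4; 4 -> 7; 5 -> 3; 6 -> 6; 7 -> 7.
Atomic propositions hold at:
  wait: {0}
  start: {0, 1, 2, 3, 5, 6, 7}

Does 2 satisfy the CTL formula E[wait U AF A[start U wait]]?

A[start U wait]: least fixpoint, start Z0 = Sat(wait) = {0}, add states in Sat(start) with every successor in Z. Already a fixed point.
Sat(A[start U wait]) = {0}
AF A[start U wait]: least fixpoint, start Z0 = {0}, add states with every successor in Z. Already a fixed point.
Sat(AF A[start U wait]) = {0}
E[wait U AF A[start U wait]]: least fixpoint, start Z0 = Sat(AF A[start U wait]) = {0}, add states in Sat(wait) with some successor in Z. Already a fixed point.
Sat(E[wait U AF A[start U wait]]) = {0}
2 ∉ Sat(E[wait U AF A[start U wait]]) = {0}, so the formula does not hold at 2.

No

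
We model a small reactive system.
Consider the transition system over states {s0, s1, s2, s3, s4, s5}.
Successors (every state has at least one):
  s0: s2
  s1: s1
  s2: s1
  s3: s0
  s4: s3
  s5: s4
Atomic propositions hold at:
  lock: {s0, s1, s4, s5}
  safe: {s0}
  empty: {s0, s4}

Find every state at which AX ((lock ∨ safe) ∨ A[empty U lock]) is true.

Sat(lock ∨ safe) = {s0, s1, s4, s5}
A[empty U lock]: least fixpoint, start Z0 = Sat(lock) = {s0, s1, s4, s5}, add states in Sat(empty) with every successor in Z. Already a fixed point.
Sat(A[empty U lock]) = {s0, s1, s4, s5}
Sat((lock ∨ safe) ∨ A[empty U lock]) = {s0, s1, s4, s5}
Sat(AX ((lock ∨ safe) ∨ A[empty U lock])) = {s : every successor in {s0, s1, s4, s5}} = {s1, s2, s3, s5}

{s1, s2, s3, s5}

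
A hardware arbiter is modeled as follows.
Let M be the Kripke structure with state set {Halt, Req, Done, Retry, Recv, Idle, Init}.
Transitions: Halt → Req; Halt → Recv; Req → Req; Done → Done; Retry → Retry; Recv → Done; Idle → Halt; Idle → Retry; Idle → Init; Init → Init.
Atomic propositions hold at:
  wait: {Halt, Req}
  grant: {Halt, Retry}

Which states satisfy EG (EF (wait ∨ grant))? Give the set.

{Halt, Req, Retry, Idle}

Sat(wait ∨ grant) = {Halt, Req, Retry}
EF (wait ∨ grant): least fixpoint, start Z0 = {Halt, Req, Retry}, add states with some successor in Z. Z1 = {Halt, Req, Retry, Idle}; fixed.
Sat(EF (wait ∨ grant)) = {Halt, Req, Retry, Idle}
EG (EF (wait ∨ grant)): greatest fixpoint, start Z0 = {Halt, Req, Retry, Idle}, keep only states in Sat with some successor in Z. Already a fixed point.
Sat(EG (EF (wait ∨ grant))) = {Halt, Req, Retry, Idle}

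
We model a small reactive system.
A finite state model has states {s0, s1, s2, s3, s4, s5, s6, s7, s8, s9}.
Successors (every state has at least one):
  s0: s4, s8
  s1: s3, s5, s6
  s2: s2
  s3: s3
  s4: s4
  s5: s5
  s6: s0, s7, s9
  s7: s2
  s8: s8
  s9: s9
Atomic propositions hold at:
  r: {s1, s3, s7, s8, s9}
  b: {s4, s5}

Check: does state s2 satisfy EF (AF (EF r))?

EF r: least fixpoint, start Z0 = {s1, s3, s7, s8, s9}, add states with some successor in Z. Z1 = {s0, s1, s3, s6, s7, s8, s9}; fixed.
Sat(EF r) = {s0, s1, s3, s6, s7, s8, s9}
AF (EF r): least fixpoint, start Z0 = {s0, s1, s3, s6, s7, s8, s9}, add states with every successor in Z. Already a fixed point.
Sat(AF (EF r)) = {s0, s1, s3, s6, s7, s8, s9}
EF (AF (EF r)): least fixpoint, start Z0 = {s0, s1, s3, s6, s7, s8, s9}, add states with some successor in Z. Already a fixed point.
Sat(EF (AF (EF r))) = {s0, s1, s3, s6, s7, s8, s9}
s2 ∉ Sat(EF (AF (EF r))) = {s0, s1, s3, s6, s7, s8, s9}, so the formula does not hold at s2.

No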